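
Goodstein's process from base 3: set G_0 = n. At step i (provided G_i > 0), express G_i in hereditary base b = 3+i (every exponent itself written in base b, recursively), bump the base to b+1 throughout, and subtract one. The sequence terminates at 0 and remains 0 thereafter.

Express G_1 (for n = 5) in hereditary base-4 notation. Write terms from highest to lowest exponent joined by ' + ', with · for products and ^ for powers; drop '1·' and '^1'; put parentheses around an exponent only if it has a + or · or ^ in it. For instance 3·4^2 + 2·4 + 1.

step 0: 5 = 3 + 2; sub 4 for 3: 4 + 2; = 6; G_1 = 6−1 = 5
step 1: 5 = 4 + 1; sub 5 for 4: 5 + 1; = 6; G_2 = 6−1 = 5

4 + 1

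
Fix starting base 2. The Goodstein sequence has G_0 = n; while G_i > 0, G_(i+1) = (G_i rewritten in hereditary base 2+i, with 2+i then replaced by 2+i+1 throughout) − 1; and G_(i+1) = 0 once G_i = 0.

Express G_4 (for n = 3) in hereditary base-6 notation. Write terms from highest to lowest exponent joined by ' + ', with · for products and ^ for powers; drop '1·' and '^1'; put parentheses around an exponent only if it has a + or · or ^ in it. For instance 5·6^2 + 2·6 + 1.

1

3 —HB2→ 2 + 1 —bump→ 3 + 1 = 4 —(−1)→ 3
3 —HB3→ 3 —bump→ 4 = 4 —(−1)→ 3
3 —HB4→ 3 —bump→ 3 = 3 —(−1)→ 2
2 —HB5→ 2 —bump→ 2 = 2 —(−1)→ 1
1 —HB6→ 1 —bump→ 1 = 1 —(−1)→ 0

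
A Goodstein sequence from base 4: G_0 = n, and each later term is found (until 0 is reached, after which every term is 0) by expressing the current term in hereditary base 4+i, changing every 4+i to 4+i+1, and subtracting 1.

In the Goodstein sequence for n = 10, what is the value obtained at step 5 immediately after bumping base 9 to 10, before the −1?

G_0 = 10. HB_4(10) = 2·4 + 2. Bump = 12. G_1 = 11.
G_1 = 11. HB_5(11) = 2·5 + 1. Bump = 13. G_2 = 12.
G_2 = 12. HB_6(12) = 2·6. Bump = 14. G_3 = 13.
G_3 = 13. HB_7(13) = 7 + 6. Bump = 14. G_4 = 13.
G_4 = 13. HB_8(13) = 8 + 5. Bump = 14. G_5 = 13.
G_5 = 13. HB_9(13) = 9 + 4. Bump = 14. G_6 = 13.

14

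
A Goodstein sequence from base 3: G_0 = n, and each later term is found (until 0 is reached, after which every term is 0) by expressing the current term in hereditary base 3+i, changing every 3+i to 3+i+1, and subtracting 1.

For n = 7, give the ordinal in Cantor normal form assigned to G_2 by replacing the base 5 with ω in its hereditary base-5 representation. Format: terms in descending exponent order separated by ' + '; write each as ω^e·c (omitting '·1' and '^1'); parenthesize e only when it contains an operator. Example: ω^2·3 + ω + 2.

[0] 7 ≡ 2·3 + 1 (base 3). Lift 4: 9. −1: 8.
[1] 8 ≡ 2·4 (base 4). Lift 5: 10. −1: 9.
[2] 9 ≡ 5 + 4 (base 5). Lift 6: 10. −1: 9.

ω + 4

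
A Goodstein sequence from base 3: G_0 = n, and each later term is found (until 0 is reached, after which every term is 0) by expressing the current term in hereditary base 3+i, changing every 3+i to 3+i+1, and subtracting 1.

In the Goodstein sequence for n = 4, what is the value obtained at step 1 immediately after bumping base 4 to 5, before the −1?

[0] 4 ≡ 3 + 1 (base 3). Lift 4: 5. −1: 4.
[1] 4 ≡ 4 (base 4). Lift 5: 5. −1: 4.

5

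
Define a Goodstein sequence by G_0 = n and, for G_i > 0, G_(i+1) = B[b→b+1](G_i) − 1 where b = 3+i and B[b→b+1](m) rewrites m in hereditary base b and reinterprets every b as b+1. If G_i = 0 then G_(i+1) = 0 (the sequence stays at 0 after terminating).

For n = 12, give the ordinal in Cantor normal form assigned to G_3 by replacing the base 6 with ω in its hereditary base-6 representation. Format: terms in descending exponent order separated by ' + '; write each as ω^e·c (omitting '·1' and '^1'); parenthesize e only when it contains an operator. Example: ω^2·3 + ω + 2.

12 —HB3→ 3^2 + 3 —bump→ 4^2 + 4 = 20 —(−1)→ 19
19 —HB4→ 4^2 + 3 —bump→ 5^2 + 3 = 28 —(−1)→ 27
27 —HB5→ 5^2 + 2 —bump→ 6^2 + 2 = 38 —(−1)→ 37
37 —HB6→ 6^2 + 1 —bump→ 7^2 + 1 = 50 —(−1)→ 49

ω^2 + 1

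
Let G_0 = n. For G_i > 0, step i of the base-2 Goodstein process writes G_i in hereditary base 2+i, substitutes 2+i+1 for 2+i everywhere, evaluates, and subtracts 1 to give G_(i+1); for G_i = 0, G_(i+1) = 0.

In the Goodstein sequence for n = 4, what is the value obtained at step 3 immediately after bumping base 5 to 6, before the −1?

(0) 4|_2 = 2^2 ↦ 3^3|_3 = 27 ⇒ 26
(1) 26|_3 = 2·3^2 + 2·3 + 2 ↦ 2·4^2 + 2·4 + 2|_4 = 42 ⇒ 41
(2) 41|_4 = 2·4^2 + 2·4 + 1 ↦ 2·5^2 + 2·5 + 1|_5 = 61 ⇒ 60

84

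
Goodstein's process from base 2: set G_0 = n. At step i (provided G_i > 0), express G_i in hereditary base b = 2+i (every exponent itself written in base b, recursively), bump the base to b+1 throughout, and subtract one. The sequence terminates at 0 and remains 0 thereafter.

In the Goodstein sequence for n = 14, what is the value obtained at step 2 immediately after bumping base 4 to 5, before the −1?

G_0=14  [base 2] 2^(2 + 1) + 2^2 + 2  →[2↦3]→  3^(3 + 1) + 3^3 + 3 = 111  −1 ⇒ G_1=110
G_1=110  [base 3] 3^(3 + 1) + 3^3 + 2  →[3↦4]→  4^(4 + 1) + 4^4 + 2 = 1282  −1 ⇒ G_2=1281
G_2=1281  [base 4] 4^(4 + 1) + 4^4 + 1  →[4↦5]→  5^(5 + 1) + 5^5 + 1 = 18751  −1 ⇒ G_3=18750

18751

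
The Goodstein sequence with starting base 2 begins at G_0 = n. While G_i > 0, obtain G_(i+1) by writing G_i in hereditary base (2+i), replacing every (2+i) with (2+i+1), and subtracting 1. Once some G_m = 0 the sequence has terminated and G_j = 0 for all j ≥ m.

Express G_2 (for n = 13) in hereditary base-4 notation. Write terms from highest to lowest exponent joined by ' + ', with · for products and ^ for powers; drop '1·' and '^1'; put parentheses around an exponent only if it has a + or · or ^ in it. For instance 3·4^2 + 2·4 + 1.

4^(4 + 1) + 3·4^3 + 3·4^2 + 3·4 + 3

(0) 13|_2 = 2^(2 + 1) + 2^2 + 1 ↦ 3^(3 + 1) + 3^3 + 1|_3 = 109 ⇒ 108
(1) 108|_3 = 3^(3 + 1) + 3^3 ↦ 4^(4 + 1) + 4^4|_4 = 1280 ⇒ 1279
(2) 1279|_4 = 4^(4 + 1) + 3·4^3 + 3·4^2 + 3·4 + 3 ↦ 5^(5 + 1) + 3·5^3 + 3·5^2 + 3·5 + 3|_5 = 16093 ⇒ 16092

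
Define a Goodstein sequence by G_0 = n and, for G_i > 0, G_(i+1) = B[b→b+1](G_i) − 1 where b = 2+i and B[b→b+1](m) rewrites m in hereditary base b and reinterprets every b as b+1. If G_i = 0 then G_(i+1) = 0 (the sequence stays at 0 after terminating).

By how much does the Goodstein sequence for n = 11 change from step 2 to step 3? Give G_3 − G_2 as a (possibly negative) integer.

i=0: 11 = 2^(2 + 1) + 2 + 1 (b=2); 2→3: 3^(3 + 1) + 3 + 1 = 85; 85−1 = 84
i=1: 84 = 3^(3 + 1) + 3 (b=3); 3→4: 4^(4 + 1) + 4 = 1028; 1028−1 = 1027
i=2: 1027 = 4^(4 + 1) + 3 (b=4); 4→5: 5^(5 + 1) + 3 = 15628; 15628−1 = 15627

14600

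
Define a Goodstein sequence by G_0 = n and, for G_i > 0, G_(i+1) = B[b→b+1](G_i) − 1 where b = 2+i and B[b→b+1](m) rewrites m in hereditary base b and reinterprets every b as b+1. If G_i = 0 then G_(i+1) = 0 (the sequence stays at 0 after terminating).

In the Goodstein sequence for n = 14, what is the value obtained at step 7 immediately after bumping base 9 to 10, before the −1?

100000555552

G_0=14  [base 2] 2^(2 + 1) + 2^2 + 2  →[2↦3]→  3^(3 + 1) + 3^3 + 3 = 111  −1 ⇒ G_1=110
G_1=110  [base 3] 3^(3 + 1) + 3^3 + 2  →[3↦4]→  4^(4 + 1) + 4^4 + 2 = 1282  −1 ⇒ G_2=1281
G_2=1281  [base 4] 4^(4 + 1) + 4^4 + 1  →[4↦5]→  5^(5 + 1) + 5^5 + 1 = 18751  −1 ⇒ G_3=18750
G_3=18750  [base 5] 5^(5 + 1) + 5^5  →[5↦6]→  6^(6 + 1) + 6^6 = 326592  −1 ⇒ G_4=326591
G_4=326591  [base 6] 6^(6 + 1) + 5·6^5 + 5·6^4 + 5·6^3 + 5·6^2 + 5·6 + 5  →[6↦7]→  7^(7 + 1) + 5·7^5 + 5·7^4 + 5·7^3 + 5·7^2 + 5·7 + 5 = 5862841  −1 ⇒ G_5=5862840
G_5=5862840  [base 7] 7^(7 + 1) + 5·7^5 + 5·7^4 + 5·7^3 + 5·7^2 + 5·7 + 4  →[7↦8]→  8^(8 + 1) + 5·8^5 + 5·8^4 + 5·8^3 + 5·8^2 + 5·8 + 4 = 134404972  −1 ⇒ G_6=134404971
G_6=134404971  [base 8] 8^(8 + 1) + 5·8^5 + 5·8^4 + 5·8^3 + 5·8^2 + 5·8 + 3  →[8↦9]→  9^(9 + 1) + 5·9^5 + 5·9^4 + 5·9^3 + 5·9^2 + 5·9 + 3 = 3487116549  −1 ⇒ G_7=3487116548
G_7=3487116548  [base 9] 9^(9 + 1) + 5·9^5 + 5·9^4 + 5·9^3 + 5·9^2 + 5·9 + 2  →[9↦10]→  10^(10 + 1) + 5·10^5 + 5·10^4 + 5·10^3 + 5·10^2 + 5·10 + 2 = 100000555552  −1 ⇒ G_8=100000555551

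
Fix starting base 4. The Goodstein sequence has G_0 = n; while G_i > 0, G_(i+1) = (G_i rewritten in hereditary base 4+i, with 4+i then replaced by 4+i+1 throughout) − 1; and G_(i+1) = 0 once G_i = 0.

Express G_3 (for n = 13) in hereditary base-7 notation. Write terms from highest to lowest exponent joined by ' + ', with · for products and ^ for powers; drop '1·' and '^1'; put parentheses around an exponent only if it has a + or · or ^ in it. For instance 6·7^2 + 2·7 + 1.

2·7 + 4

(0) 13|_4 = 3·4 + 1 ↦ 3·5 + 1|_5 = 16 ⇒ 15
(1) 15|_5 = 3·5 ↦ 3·6|_6 = 18 ⇒ 17
(2) 17|_6 = 2·6 + 5 ↦ 2·7 + 5|_7 = 19 ⇒ 18
(3) 18|_7 = 2·7 + 4 ↦ 2·8 + 4|_8 = 20 ⇒ 19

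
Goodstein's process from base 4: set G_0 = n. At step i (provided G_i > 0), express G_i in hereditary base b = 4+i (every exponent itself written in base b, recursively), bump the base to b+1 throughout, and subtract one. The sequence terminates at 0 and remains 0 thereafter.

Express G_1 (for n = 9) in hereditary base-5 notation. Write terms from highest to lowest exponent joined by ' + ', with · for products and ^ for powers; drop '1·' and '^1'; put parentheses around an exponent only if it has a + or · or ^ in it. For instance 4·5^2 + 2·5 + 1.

2·5

G_0 = 9. HB_4(9) = 2·4 + 1. Bump = 11. G_1 = 10.
G_1 = 10. HB_5(10) = 2·5. Bump = 12. G_2 = 11.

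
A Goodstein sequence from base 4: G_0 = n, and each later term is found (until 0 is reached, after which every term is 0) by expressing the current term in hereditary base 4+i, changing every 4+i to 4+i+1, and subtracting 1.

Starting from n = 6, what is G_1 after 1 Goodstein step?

6 —HB4→ 4 + 2 —bump→ 5 + 2 = 7 —(−1)→ 6
6 —HB5→ 5 + 1 —bump→ 6 + 1 = 7 —(−1)→ 6

6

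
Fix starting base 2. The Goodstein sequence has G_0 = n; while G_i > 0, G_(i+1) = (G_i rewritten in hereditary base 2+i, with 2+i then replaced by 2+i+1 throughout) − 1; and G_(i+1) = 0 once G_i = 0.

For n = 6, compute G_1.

i=0: 6 = 2^2 + 2 (b=2); 2→3: 3^3 + 3 = 30; 30−1 = 29
i=1: 29 = 3^3 + 2 (b=3); 3→4: 4^4 + 2 = 258; 258−1 = 257

29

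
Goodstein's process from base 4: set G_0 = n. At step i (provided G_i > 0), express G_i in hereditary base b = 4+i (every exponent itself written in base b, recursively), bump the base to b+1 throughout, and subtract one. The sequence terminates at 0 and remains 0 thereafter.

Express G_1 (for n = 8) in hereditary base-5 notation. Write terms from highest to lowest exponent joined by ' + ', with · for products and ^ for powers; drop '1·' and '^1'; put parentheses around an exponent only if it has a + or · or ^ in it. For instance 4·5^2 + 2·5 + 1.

i=0: 8 = 2·4 (b=4); 4→5: 2·5 = 10; 10−1 = 9
i=1: 9 = 5 + 4 (b=5); 5→6: 6 + 4 = 10; 10−1 = 9

5 + 4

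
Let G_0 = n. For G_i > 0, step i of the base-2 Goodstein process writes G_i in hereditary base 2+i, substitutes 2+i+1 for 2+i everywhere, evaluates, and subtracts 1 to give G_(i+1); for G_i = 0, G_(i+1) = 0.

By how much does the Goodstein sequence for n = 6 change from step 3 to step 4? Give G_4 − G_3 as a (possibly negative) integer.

G_0 = 6. HB_2(6) = 2^2 + 2. Bump = 30. G_1 = 29.
G_1 = 29. HB_3(29) = 3^3 + 2. Bump = 258. G_2 = 257.
G_2 = 257. HB_4(257) = 4^4 + 1. Bump = 3126. G_3 = 3125.
G_3 = 3125. HB_5(3125) = 5^5. Bump = 46656. G_4 = 46655.

43530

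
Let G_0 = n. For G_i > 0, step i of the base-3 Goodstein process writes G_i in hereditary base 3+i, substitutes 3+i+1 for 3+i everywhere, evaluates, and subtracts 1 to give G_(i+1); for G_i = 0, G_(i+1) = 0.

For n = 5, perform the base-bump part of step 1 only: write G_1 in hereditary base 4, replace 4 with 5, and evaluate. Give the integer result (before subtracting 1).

base 3: 5 = 3 + 2; at 4: 4 + 2 = 6; next = 5
base 4: 5 = 4 + 1; at 5: 5 + 1 = 6; next = 5

6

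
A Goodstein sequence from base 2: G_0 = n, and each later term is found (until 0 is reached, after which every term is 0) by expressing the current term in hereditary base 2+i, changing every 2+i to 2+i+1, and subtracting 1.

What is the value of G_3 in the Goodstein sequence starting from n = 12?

base 2: 12 = 2^(2 + 1) + 2^2; at 3: 3^(3 + 1) + 3^3 = 108; next = 107
base 3: 107 = 3^(3 + 1) + 2·3^2 + 2·3 + 2; at 4: 4^(4 + 1) + 2·4^2 + 2·4 + 2 = 1066; next = 1065
base 4: 1065 = 4^(4 + 1) + 2·4^2 + 2·4 + 1; at 5: 5^(5 + 1) + 2·5^2 + 2·5 + 1 = 15686; next = 15685
base 5: 15685 = 5^(5 + 1) + 2·5^2 + 2·5; at 6: 6^(6 + 1) + 2·6^2 + 2·6 = 280020; next = 280019

15685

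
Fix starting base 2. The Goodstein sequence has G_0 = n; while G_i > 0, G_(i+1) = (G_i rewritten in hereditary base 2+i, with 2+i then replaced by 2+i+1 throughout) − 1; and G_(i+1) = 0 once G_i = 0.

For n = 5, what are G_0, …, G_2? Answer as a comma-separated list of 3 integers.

i=0: 5 = 2^2 + 1 (b=2); 2→3: 3^3 + 1 = 28; 28−1 = 27
i=1: 27 = 3^3 (b=3); 3→4: 4^4 = 256; 256−1 = 255

5, 27, 255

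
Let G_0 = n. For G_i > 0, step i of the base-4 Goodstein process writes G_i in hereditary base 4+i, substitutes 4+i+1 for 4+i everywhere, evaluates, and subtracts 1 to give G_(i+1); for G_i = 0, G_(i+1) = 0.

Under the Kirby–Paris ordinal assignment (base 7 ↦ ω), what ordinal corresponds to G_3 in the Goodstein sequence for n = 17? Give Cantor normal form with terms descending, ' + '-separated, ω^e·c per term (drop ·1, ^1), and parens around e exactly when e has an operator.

ω·5 + 4

base 4: 17 = 4^2 + 1; at 5: 5^2 + 1 = 26; next = 25
base 5: 25 = 5^2; at 6: 6^2 = 36; next = 35
base 6: 35 = 5·6 + 5; at 7: 5·7 + 5 = 40; next = 39
base 7: 39 = 5·7 + 4; at 8: 5·8 + 4 = 44; next = 43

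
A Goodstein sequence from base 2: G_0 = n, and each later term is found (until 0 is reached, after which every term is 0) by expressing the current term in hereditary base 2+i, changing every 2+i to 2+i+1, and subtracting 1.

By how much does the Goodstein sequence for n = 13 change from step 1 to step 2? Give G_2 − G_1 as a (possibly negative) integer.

1171

[0] 13 ≡ 2^(2 + 1) + 2^2 + 1 (base 2). Lift 3: 109. −1: 108.
[1] 108 ≡ 3^(3 + 1) + 3^3 (base 3). Lift 4: 1280. −1: 1279.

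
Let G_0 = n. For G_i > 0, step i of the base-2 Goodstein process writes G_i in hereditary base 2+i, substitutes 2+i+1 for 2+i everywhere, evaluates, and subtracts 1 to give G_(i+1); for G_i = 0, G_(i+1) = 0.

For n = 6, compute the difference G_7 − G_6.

G_0=6  [base 2] 2^2 + 2  →[2↦3]→  3^3 + 3 = 30  −1 ⇒ G_1=29
G_1=29  [base 3] 3^3 + 2  →[3↦4]→  4^4 + 2 = 258  −1 ⇒ G_2=257
G_2=257  [base 4] 4^4 + 1  →[4↦5]→  5^5 + 1 = 3126  −1 ⇒ G_3=3125
G_3=3125  [base 5] 5^5  →[5↦6]→  6^6 = 46656  −1 ⇒ G_4=46655
G_4=46655  [base 6] 5·6^5 + 5·6^4 + 5·6^3 + 5·6^2 + 5·6 + 5  →[6↦7]→  5·7^5 + 5·7^4 + 5·7^3 + 5·7^2 + 5·7 + 5 = 98040  −1 ⇒ G_5=98039
G_5=98039  [base 7] 5·7^5 + 5·7^4 + 5·7^3 + 5·7^2 + 5·7 + 4  →[7↦8]→  5·8^5 + 5·8^4 + 5·8^3 + 5·8^2 + 5·8 + 4 = 187244  −1 ⇒ G_6=187243
G_6=187243  [base 8] 5·8^5 + 5·8^4 + 5·8^3 + 5·8^2 + 5·8 + 3  →[8↦9]→  5·9^5 + 5·9^4 + 5·9^3 + 5·9^2 + 5·9 + 3 = 332148  −1 ⇒ G_7=332147

144904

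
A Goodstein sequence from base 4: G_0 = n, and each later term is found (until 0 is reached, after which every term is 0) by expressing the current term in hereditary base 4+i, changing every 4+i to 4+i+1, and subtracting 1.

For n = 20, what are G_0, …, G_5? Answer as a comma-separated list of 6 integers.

20, 29, 39, 51, 65, 81

base 4: 20 = 4^2 + 4; at 5: 5^2 + 5 = 30; next = 29
base 5: 29 = 5^2 + 4; at 6: 6^2 + 4 = 40; next = 39
base 6: 39 = 6^2 + 3; at 7: 7^2 + 3 = 52; next = 51
base 7: 51 = 7^2 + 2; at 8: 8^2 + 2 = 66; next = 65
base 8: 65 = 8^2 + 1; at 9: 9^2 + 1 = 82; next = 81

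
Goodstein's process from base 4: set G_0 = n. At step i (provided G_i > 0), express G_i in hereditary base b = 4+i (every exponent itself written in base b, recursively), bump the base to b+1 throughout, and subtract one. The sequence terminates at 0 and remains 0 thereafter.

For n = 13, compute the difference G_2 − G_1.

i=0: 13 = 3·4 + 1 (b=4); 4→5: 3·5 + 1 = 16; 16−1 = 15
i=1: 15 = 3·5 (b=5); 5→6: 3·6 = 18; 18−1 = 17

2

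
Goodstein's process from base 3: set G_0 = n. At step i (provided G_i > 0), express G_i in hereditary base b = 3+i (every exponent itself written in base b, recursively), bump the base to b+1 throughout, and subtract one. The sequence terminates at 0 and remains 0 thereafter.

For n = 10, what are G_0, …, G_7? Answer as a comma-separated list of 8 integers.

10, 16, 24, 27, 30, 33, 36, 39

step 0: 10 = 3^2 + 1; sub 4 for 3: 4^2 + 1; = 17; G_1 = 17−1 = 16
step 1: 16 = 4^2; sub 5 for 4: 5^2; = 25; G_2 = 25−1 = 24
step 2: 24 = 4·5 + 4; sub 6 for 5: 4·6 + 4; = 28; G_3 = 28−1 = 27
step 3: 27 = 4·6 + 3; sub 7 for 6: 4·7 + 3; = 31; G_4 = 31−1 = 30
step 4: 30 = 4·7 + 2; sub 8 for 7: 4·8 + 2; = 34; G_5 = 34−1 = 33
step 5: 33 = 4·8 + 1; sub 9 for 8: 4·9 + 1; = 37; G_6 = 37−1 = 36
step 6: 36 = 4·9; sub 10 for 9: 4·10; = 40; G_7 = 40−1 = 39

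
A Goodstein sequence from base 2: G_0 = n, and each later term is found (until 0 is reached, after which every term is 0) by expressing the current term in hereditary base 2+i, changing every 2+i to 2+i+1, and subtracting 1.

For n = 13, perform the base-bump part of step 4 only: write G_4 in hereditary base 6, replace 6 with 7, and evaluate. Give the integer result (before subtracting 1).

step 0: 13 = 2^(2 + 1) + 2^2 + 1; sub 3 for 2: 3^(3 + 1) + 3^3 + 1; = 109; G_1 = 109−1 = 108
step 1: 108 = 3^(3 + 1) + 3^3; sub 4 for 3: 4^(4 + 1) + 4^4; = 1280; G_2 = 1280−1 = 1279
step 2: 1279 = 4^(4 + 1) + 3·4^3 + 3·4^2 + 3·4 + 3; sub 5 for 4: 5^(5 + 1) + 3·5^3 + 3·5^2 + 3·5 + 3; = 16093; G_3 = 16093−1 = 16092
step 3: 16092 = 5^(5 + 1) + 3·5^3 + 3·5^2 + 3·5 + 2; sub 6 for 5: 6^(6 + 1) + 3·6^3 + 3·6^2 + 3·6 + 2; = 280712; G_4 = 280712−1 = 280711

5765999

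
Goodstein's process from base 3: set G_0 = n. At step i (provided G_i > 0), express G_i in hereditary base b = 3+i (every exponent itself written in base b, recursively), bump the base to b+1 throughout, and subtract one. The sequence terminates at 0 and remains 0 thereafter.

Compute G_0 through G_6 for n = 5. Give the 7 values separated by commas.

5, 5, 5, 5, 4, 3, 2

base 3: 5 = 3 + 2; at 4: 4 + 2 = 6; next = 5
base 4: 5 = 4 + 1; at 5: 5 + 1 = 6; next = 5
base 5: 5 = 5; at 6: 6 = 6; next = 5
base 6: 5 = 5; at 7: 5 = 5; next = 4
base 7: 4 = 4; at 8: 4 = 4; next = 3
base 8: 3 = 3; at 9: 3 = 3; next = 2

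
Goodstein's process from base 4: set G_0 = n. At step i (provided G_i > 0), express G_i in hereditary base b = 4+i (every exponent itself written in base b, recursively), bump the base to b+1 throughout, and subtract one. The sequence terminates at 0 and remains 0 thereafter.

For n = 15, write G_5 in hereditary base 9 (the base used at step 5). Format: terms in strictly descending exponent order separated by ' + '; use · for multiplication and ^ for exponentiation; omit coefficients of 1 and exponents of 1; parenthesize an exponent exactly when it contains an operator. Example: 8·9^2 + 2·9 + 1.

[0] 15 ≡ 3·4 + 3 (base 4). Lift 5: 18. −1: 17.
[1] 17 ≡ 3·5 + 2 (base 5). Lift 6: 20. −1: 19.
[2] 19 ≡ 3·6 + 1 (base 6). Lift 7: 22. −1: 21.
[3] 21 ≡ 3·7 (base 7). Lift 8: 24. −1: 23.
[4] 23 ≡ 2·8 + 7 (base 8). Lift 9: 25. −1: 24.

2·9 + 6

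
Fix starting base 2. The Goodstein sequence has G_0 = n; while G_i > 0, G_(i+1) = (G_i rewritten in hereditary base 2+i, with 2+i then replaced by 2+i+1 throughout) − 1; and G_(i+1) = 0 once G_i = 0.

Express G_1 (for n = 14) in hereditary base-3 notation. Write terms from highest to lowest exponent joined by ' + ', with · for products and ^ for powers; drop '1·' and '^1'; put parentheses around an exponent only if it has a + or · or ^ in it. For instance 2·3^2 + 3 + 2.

3^(3 + 1) + 3^3 + 2

(0) 14|_2 = 2^(2 + 1) + 2^2 + 2 ↦ 3^(3 + 1) + 3^3 + 3|_3 = 111 ⇒ 110
(1) 110|_3 = 3^(3 + 1) + 3^3 + 2 ↦ 4^(4 + 1) + 4^4 + 2|_4 = 1282 ⇒ 1281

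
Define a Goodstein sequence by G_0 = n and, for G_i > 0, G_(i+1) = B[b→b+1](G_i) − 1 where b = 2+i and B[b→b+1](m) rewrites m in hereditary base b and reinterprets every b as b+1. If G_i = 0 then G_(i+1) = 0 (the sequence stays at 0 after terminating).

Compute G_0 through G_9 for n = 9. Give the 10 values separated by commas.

[0] 9 ≡ 2^(2 + 1) + 1 (base 2). Lift 3: 82. −1: 81.
[1] 81 ≡ 3^(3 + 1) (base 3). Lift 4: 1024. −1: 1023.
[2] 1023 ≡ 3·4^4 + 3·4^3 + 3·4^2 + 3·4 + 3 (base 4). Lift 5: 9843. −1: 9842.
[3] 9842 ≡ 3·5^5 + 3·5^3 + 3·5^2 + 3·5 + 2 (base 5). Lift 6: 140744. −1: 140743.
[4] 140743 ≡ 3·6^6 + 3·6^3 + 3·6^2 + 3·6 + 1 (base 6). Lift 7: 2471827. −1: 2471826.
[5] 2471826 ≡ 3·7^7 + 3·7^3 + 3·7^2 + 3·7 (base 7). Lift 8: 50333400. −1: 50333399.
[6] 50333399 ≡ 3·8^8 + 3·8^3 + 3·8^2 + 2·8 + 7 (base 8). Lift 9: 1162263922. −1: 1162263921.
[7] 1162263921 ≡ 3·9^9 + 3·9^3 + 3·9^2 + 2·9 + 6 (base 9). Lift 10: 30000003326. −1: 30000003325.
[8] 30000003325 ≡ 3·10^10 + 3·10^3 + 3·10^2 + 2·10 + 5 (base 10). Lift 11: 855935016216. −1: 855935016215.

9, 81, 1023, 9842, 140743, 2471826, 50333399, 1162263921, 30000003325, 855935016215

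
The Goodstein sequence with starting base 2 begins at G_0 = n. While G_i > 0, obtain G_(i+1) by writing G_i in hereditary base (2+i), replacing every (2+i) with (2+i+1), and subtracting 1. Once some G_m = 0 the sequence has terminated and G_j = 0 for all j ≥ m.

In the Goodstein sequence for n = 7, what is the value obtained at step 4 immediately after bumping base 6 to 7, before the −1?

823544

G_0 = 7. HB_2(7) = 2^2 + 2 + 1. Bump = 31. G_1 = 30.
G_1 = 30. HB_3(30) = 3^3 + 3. Bump = 260. G_2 = 259.
G_2 = 259. HB_4(259) = 4^4 + 3. Bump = 3128. G_3 = 3127.
G_3 = 3127. HB_5(3127) = 5^5 + 2. Bump = 46658. G_4 = 46657.
G_4 = 46657. HB_6(46657) = 6^6 + 1. Bump = 823544. G_5 = 823543.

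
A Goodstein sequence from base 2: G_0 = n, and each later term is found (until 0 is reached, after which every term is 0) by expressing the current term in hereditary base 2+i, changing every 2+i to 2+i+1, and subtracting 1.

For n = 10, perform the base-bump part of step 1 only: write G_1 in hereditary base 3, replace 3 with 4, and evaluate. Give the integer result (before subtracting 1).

1026

10 —HB2→ 2^(2 + 1) + 2 —bump→ 3^(3 + 1) + 3 = 84 —(−1)→ 83
83 —HB3→ 3^(3 + 1) + 2 —bump→ 4^(4 + 1) + 2 = 1026 —(−1)→ 1025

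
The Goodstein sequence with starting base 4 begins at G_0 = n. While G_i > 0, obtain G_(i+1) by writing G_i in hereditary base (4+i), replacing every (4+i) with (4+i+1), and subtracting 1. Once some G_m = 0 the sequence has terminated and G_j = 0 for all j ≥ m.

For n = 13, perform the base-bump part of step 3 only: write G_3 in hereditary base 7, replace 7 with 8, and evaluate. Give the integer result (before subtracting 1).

(0) 13|_4 = 3·4 + 1 ↦ 3·5 + 1|_5 = 16 ⇒ 15
(1) 15|_5 = 3·5 ↦ 3·6|_6 = 18 ⇒ 17
(2) 17|_6 = 2·6 + 5 ↦ 2·7 + 5|_7 = 19 ⇒ 18
(3) 18|_7 = 2·7 + 4 ↦ 2·8 + 4|_8 = 20 ⇒ 19

20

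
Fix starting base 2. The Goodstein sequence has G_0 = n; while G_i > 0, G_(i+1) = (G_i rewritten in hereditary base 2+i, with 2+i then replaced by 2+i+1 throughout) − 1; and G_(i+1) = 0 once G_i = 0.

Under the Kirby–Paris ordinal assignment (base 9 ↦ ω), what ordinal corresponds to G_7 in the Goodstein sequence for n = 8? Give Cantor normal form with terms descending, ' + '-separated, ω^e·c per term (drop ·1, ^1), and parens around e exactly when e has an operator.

base 2: 8 = 2^(2 + 1); at 3: 3^(3 + 1) = 81; next = 80
base 3: 80 = 2·3^3 + 2·3^2 + 2·3 + 2; at 4: 2·4^4 + 2·4^2 + 2·4 + 2 = 554; next = 553
base 4: 553 = 2·4^4 + 2·4^2 + 2·4 + 1; at 5: 2·5^5 + 2·5^2 + 2·5 + 1 = 6311; next = 6310
base 5: 6310 = 2·5^5 + 2·5^2 + 2·5; at 6: 2·6^6 + 2·6^2 + 2·6 = 93396; next = 93395
base 6: 93395 = 2·6^6 + 2·6^2 + 6 + 5; at 7: 2·7^7 + 2·7^2 + 7 + 5 = 1647196; next = 1647195
base 7: 1647195 = 2·7^7 + 2·7^2 + 7 + 4; at 8: 2·8^8 + 2·8^2 + 8 + 4 = 33554572; next = 33554571
base 8: 33554571 = 2·8^8 + 2·8^2 + 8 + 3; at 9: 2·9^9 + 2·9^2 + 9 + 3 = 774841152; next = 774841151
base 9: 774841151 = 2·9^9 + 2·9^2 + 9 + 2; at 10: 2·10^10 + 2·10^2 + 10 + 2 = 20000000212; next = 20000000211

ω^ω·2 + ω^2·2 + ω + 2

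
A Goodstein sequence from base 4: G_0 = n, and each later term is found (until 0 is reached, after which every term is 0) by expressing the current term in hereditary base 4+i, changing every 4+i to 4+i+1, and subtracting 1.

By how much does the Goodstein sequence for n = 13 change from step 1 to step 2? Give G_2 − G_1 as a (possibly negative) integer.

step 0: 13 = 3·4 + 1; sub 5 for 4: 3·5 + 1; = 16; G_1 = 16−1 = 15
step 1: 15 = 3·5; sub 6 for 5: 3·6; = 18; G_2 = 18−1 = 17

2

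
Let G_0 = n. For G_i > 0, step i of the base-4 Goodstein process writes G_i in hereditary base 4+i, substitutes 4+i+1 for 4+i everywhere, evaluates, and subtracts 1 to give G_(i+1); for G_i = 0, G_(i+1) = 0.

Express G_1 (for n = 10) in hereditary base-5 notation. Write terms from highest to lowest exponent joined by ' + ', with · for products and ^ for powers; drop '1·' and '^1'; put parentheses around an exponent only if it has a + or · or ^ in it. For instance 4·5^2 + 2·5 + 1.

base 4: 10 = 2·4 + 2; at 5: 2·5 + 2 = 12; next = 11
base 5: 11 = 2·5 + 1; at 6: 2·6 + 1 = 13; next = 12

2·5 + 1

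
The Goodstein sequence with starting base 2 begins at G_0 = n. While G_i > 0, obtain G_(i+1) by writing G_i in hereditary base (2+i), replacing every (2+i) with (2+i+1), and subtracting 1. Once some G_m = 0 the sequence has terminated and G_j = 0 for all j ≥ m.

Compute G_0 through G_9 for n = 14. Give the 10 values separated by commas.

14, 110, 1281, 18750, 326591, 5862840, 134404971, 3487116548, 100000555551, 3138429262496

step 0: 14 = 2^(2 + 1) + 2^2 + 2; sub 3 for 2: 3^(3 + 1) + 3^3 + 3; = 111; G_1 = 111−1 = 110
step 1: 110 = 3^(3 + 1) + 3^3 + 2; sub 4 for 3: 4^(4 + 1) + 4^4 + 2; = 1282; G_2 = 1282−1 = 1281
step 2: 1281 = 4^(4 + 1) + 4^4 + 1; sub 5 for 4: 5^(5 + 1) + 5^5 + 1; = 18751; G_3 = 18751−1 = 18750
step 3: 18750 = 5^(5 + 1) + 5^5; sub 6 for 5: 6^(6 + 1) + 6^6; = 326592; G_4 = 326592−1 = 326591
step 4: 326591 = 6^(6 + 1) + 5·6^5 + 5·6^4 + 5·6^3 + 5·6^2 + 5·6 + 5; sub 7 for 6: 7^(7 + 1) + 5·7^5 + 5·7^4 + 5·7^3 + 5·7^2 + 5·7 + 5; = 5862841; G_5 = 5862841−1 = 5862840
step 5: 5862840 = 7^(7 + 1) + 5·7^5 + 5·7^4 + 5·7^3 + 5·7^2 + 5·7 + 4; sub 8 for 7: 8^(8 + 1) + 5·8^5 + 5·8^4 + 5·8^3 + 5·8^2 + 5·8 + 4; = 134404972; G_6 = 134404972−1 = 134404971
step 6: 134404971 = 8^(8 + 1) + 5·8^5 + 5·8^4 + 5·8^3 + 5·8^2 + 5·8 + 3; sub 9 for 8: 9^(9 + 1) + 5·9^5 + 5·9^4 + 5·9^3 + 5·9^2 + 5·9 + 3; = 3487116549; G_7 = 3487116549−1 = 3487116548
step 7: 3487116548 = 9^(9 + 1) + 5·9^5 + 5·9^4 + 5·9^3 + 5·9^2 + 5·9 + 2; sub 10 for 9: 10^(10 + 1) + 5·10^5 + 5·10^4 + 5·10^3 + 5·10^2 + 5·10 + 2; = 100000555552; G_8 = 100000555552−1 = 100000555551
step 8: 100000555551 = 10^(10 + 1) + 5·10^5 + 5·10^4 + 5·10^3 + 5·10^2 + 5·10 + 1; sub 11 for 10: 11^(11 + 1) + 5·11^5 + 5·11^4 + 5·11^3 + 5·11^2 + 5·11 + 1; = 3138429262497; G_9 = 3138429262497−1 = 3138429262496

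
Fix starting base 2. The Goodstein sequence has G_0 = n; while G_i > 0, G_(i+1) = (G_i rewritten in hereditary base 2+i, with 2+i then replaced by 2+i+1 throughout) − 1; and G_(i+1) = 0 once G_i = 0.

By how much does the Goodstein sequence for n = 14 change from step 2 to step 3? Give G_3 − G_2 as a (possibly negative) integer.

G_0=14  [base 2] 2^(2 + 1) + 2^2 + 2  →[2↦3]→  3^(3 + 1) + 3^3 + 3 = 111  −1 ⇒ G_1=110
G_1=110  [base 3] 3^(3 + 1) + 3^3 + 2  →[3↦4]→  4^(4 + 1) + 4^4 + 2 = 1282  −1 ⇒ G_2=1281
G_2=1281  [base 4] 4^(4 + 1) + 4^4 + 1  →[4↦5]→  5^(5 + 1) + 5^5 + 1 = 18751  −1 ⇒ G_3=18750

17469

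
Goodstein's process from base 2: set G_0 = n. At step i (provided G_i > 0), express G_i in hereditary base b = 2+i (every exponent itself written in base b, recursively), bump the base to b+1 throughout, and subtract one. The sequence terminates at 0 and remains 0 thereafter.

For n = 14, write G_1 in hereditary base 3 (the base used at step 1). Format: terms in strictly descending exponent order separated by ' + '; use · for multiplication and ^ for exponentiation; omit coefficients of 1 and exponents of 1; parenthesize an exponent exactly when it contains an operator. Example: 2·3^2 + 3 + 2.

3^(3 + 1) + 3^3 + 2

14 —HB2→ 2^(2 + 1) + 2^2 + 2 —bump→ 3^(3 + 1) + 3^3 + 3 = 111 —(−1)→ 110
110 —HB3→ 3^(3 + 1) + 3^3 + 2 —bump→ 4^(4 + 1) + 4^4 + 2 = 1282 —(−1)→ 1281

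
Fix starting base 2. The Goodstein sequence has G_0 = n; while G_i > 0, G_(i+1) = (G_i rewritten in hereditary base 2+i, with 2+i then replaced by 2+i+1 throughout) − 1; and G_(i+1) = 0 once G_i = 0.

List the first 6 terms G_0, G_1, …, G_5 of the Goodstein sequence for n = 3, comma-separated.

i=0: 3 = 2 + 1 (b=2); 2→3: 3 + 1 = 4; 4−1 = 3
i=1: 3 = 3 (b=3); 3→4: 4 = 4; 4−1 = 3
i=2: 3 = 3 (b=4); 4→5: 3 = 3; 3−1 = 2
i=3: 2 = 2 (b=5); 5→6: 2 = 2; 2−1 = 1
i=4: 1 = 1 (b=6); 6→7: 1 = 1; 1−1 = 0

3, 3, 3, 2, 1, 0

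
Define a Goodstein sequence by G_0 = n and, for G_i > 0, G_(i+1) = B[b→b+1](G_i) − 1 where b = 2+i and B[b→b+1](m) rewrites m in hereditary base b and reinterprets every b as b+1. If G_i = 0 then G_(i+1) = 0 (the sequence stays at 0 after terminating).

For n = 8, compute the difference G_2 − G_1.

G_0=8  [base 2] 2^(2 + 1)  →[2↦3]→  3^(3 + 1) = 81  −1 ⇒ G_1=80
G_1=80  [base 3] 2·3^3 + 2·3^2 + 2·3 + 2  →[3↦4]→  2·4^4 + 2·4^2 + 2·4 + 2 = 554  −1 ⇒ G_2=553

473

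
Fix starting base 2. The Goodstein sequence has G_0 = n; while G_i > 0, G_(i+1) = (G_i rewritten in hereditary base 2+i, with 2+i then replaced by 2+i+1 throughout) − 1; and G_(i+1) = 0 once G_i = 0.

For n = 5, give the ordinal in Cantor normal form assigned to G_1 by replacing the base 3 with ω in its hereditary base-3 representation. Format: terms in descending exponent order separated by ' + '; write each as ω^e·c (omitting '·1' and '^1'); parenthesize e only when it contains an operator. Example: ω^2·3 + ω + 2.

(0) 5|_2 = 2^2 + 1 ↦ 3^3 + 1|_3 = 28 ⇒ 27
(1) 27|_3 = 3^3 ↦ 4^4|_4 = 256 ⇒ 255

ω^ω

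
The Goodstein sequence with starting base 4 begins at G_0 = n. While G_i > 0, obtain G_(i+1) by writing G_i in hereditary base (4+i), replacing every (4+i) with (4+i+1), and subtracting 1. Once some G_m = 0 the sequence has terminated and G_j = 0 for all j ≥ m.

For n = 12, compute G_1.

14

12 —HB4→ 3·4 —bump→ 3·5 = 15 —(−1)→ 14
14 —HB5→ 2·5 + 4 —bump→ 2·6 + 4 = 16 —(−1)→ 15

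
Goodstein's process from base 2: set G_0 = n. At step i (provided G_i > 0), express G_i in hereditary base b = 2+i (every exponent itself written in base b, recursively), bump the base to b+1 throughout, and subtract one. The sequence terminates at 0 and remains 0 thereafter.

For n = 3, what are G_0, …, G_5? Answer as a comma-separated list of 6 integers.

3, 3, 3, 2, 1, 0

[0] 3 ≡ 2 + 1 (base 2). Lift 3: 4. −1: 3.
[1] 3 ≡ 3 (base 3). Lift 4: 4. −1: 3.
[2] 3 ≡ 3 (base 4). Lift 5: 3. −1: 2.
[3] 2 ≡ 2 (base 5). Lift 6: 2. −1: 1.
[4] 1 ≡ 1 (base 6). Lift 7: 1. −1: 0.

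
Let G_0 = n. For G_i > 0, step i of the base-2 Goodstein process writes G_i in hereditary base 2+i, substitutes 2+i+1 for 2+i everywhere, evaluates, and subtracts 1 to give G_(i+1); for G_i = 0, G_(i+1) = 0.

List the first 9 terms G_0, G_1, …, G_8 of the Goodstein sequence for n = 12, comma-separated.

12, 107, 1065, 15685, 280019, 5764910, 134217867, 3486784574, 100000000211

i=0: 12 = 2^(2 + 1) + 2^2 (b=2); 2→3: 3^(3 + 1) + 3^3 = 108; 108−1 = 107
i=1: 107 = 3^(3 + 1) + 2·3^2 + 2·3 + 2 (b=3); 3→4: 4^(4 + 1) + 2·4^2 + 2·4 + 2 = 1066; 1066−1 = 1065
i=2: 1065 = 4^(4 + 1) + 2·4^2 + 2·4 + 1 (b=4); 4→5: 5^(5 + 1) + 2·5^2 + 2·5 + 1 = 15686; 15686−1 = 15685
i=3: 15685 = 5^(5 + 1) + 2·5^2 + 2·5 (b=5); 5→6: 6^(6 + 1) + 2·6^2 + 2·6 = 280020; 280020−1 = 280019
i=4: 280019 = 6^(6 + 1) + 2·6^2 + 6 + 5 (b=6); 6→7: 7^(7 + 1) + 2·7^2 + 7 + 5 = 5764911; 5764911−1 = 5764910
i=5: 5764910 = 7^(7 + 1) + 2·7^2 + 7 + 4 (b=7); 7→8: 8^(8 + 1) + 2·8^2 + 8 + 4 = 134217868; 134217868−1 = 134217867
i=6: 134217867 = 8^(8 + 1) + 2·8^2 + 8 + 3 (b=8); 8→9: 9^(9 + 1) + 2·9^2 + 9 + 3 = 3486784575; 3486784575−1 = 3486784574
i=7: 3486784574 = 9^(9 + 1) + 2·9^2 + 9 + 2 (b=9); 9→10: 10^(10 + 1) + 2·10^2 + 10 + 2 = 100000000212; 100000000212−1 = 100000000211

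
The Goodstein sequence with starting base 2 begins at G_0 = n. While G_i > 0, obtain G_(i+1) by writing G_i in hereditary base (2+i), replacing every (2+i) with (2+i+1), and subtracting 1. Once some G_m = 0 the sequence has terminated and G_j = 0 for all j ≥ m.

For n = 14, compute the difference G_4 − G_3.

307841

G_0=14  [base 2] 2^(2 + 1) + 2^2 + 2  →[2↦3]→  3^(3 + 1) + 3^3 + 3 = 111  −1 ⇒ G_1=110
G_1=110  [base 3] 3^(3 + 1) + 3^3 + 2  →[3↦4]→  4^(4 + 1) + 4^4 + 2 = 1282  −1 ⇒ G_2=1281
G_2=1281  [base 4] 4^(4 + 1) + 4^4 + 1  →[4↦5]→  5^(5 + 1) + 5^5 + 1 = 18751  −1 ⇒ G_3=18750
G_3=18750  [base 5] 5^(5 + 1) + 5^5  →[5↦6]→  6^(6 + 1) + 6^6 = 326592  −1 ⇒ G_4=326591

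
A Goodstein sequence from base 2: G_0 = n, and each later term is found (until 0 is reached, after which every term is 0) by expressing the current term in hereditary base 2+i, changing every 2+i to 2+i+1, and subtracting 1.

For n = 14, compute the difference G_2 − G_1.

1171

G_0 = 14. HB_2(14) = 2^(2 + 1) + 2^2 + 2. Bump = 111. G_1 = 110.
G_1 = 110. HB_3(110) = 3^(3 + 1) + 3^3 + 2. Bump = 1282. G_2 = 1281.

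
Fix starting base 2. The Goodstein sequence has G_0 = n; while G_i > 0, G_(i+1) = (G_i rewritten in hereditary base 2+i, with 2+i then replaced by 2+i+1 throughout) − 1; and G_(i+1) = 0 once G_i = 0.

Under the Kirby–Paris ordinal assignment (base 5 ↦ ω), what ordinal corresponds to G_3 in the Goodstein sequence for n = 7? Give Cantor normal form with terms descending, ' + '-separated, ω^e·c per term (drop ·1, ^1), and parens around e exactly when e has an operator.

ω^ω + 2

7 —HB2→ 2^2 + 2 + 1 —bump→ 3^3 + 3 + 1 = 31 —(−1)→ 30
30 —HB3→ 3^3 + 3 —bump→ 4^4 + 4 = 260 —(−1)→ 259
259 —HB4→ 4^4 + 3 —bump→ 5^5 + 3 = 3128 —(−1)→ 3127
3127 —HB5→ 5^5 + 2 —bump→ 6^6 + 2 = 46658 —(−1)→ 46657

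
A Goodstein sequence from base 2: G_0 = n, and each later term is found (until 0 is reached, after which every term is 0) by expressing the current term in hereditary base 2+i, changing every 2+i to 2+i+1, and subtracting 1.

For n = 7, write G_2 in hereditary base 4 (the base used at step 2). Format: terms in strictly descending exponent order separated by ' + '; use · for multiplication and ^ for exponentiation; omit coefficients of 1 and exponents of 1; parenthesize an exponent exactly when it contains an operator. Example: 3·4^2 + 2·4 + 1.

4^4 + 3

G_0 = 7. HB_2(7) = 2^2 + 2 + 1. Bump = 31. G_1 = 30.
G_1 = 30. HB_3(30) = 3^3 + 3. Bump = 260. G_2 = 259.
G_2 = 259. HB_4(259) = 4^4 + 3. Bump = 3128. G_3 = 3127.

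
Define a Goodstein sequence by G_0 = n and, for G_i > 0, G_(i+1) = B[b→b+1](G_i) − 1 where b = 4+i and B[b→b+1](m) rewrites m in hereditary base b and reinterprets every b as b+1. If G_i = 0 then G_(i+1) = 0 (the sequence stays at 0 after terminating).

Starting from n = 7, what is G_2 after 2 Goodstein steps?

7

i=0: 7 = 4 + 3 (b=4); 4→5: 5 + 3 = 8; 8−1 = 7
i=1: 7 = 5 + 2 (b=5); 5→6: 6 + 2 = 8; 8−1 = 7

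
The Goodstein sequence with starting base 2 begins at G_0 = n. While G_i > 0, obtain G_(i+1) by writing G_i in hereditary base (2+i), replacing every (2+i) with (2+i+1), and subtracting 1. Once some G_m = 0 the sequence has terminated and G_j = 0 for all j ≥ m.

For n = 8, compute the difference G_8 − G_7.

(0) 8|_2 = 2^(2 + 1) ↦ 3^(3 + 1)|_3 = 81 ⇒ 80
(1) 80|_3 = 2·3^3 + 2·3^2 + 2·3 + 2 ↦ 2·4^4 + 2·4^2 + 2·4 + 2|_4 = 554 ⇒ 553
(2) 553|_4 = 2·4^4 + 2·4^2 + 2·4 + 1 ↦ 2·5^5 + 2·5^2 + 2·5 + 1|_5 = 6311 ⇒ 6310
(3) 6310|_5 = 2·5^5 + 2·5^2 + 2·5 ↦ 2·6^6 + 2·6^2 + 2·6|_6 = 93396 ⇒ 93395
(4) 93395|_6 = 2·6^6 + 2·6^2 + 6 + 5 ↦ 2·7^7 + 2·7^2 + 7 + 5|_7 = 1647196 ⇒ 1647195
(5) 1647195|_7 = 2·7^7 + 2·7^2 + 7 + 4 ↦ 2·8^8 + 2·8^2 + 8 + 4|_8 = 33554572 ⇒ 33554571
(6) 33554571|_8 = 2·8^8 + 2·8^2 + 8 + 3 ↦ 2·9^9 + 2·9^2 + 9 + 3|_9 = 774841152 ⇒ 774841151
(7) 774841151|_9 = 2·9^9 + 2·9^2 + 9 + 2 ↦ 2·10^10 + 2·10^2 + 10 + 2|_10 = 20000000212 ⇒ 20000000211

19225159060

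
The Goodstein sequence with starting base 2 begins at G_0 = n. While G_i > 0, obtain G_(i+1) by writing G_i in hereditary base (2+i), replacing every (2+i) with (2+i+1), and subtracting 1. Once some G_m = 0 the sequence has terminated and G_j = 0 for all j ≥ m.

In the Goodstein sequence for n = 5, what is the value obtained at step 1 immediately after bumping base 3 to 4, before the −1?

(0) 5|_2 = 2^2 + 1 ↦ 3^3 + 1|_3 = 28 ⇒ 27
(1) 27|_3 = 3^3 ↦ 4^4|_4 = 256 ⇒ 255

256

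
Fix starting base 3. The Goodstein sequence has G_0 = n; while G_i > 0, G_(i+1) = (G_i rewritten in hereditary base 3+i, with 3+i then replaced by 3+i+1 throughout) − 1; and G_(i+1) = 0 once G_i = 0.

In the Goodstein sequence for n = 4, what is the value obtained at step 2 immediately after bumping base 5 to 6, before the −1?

4

4 —HB3→ 3 + 1 —bump→ 4 + 1 = 5 —(−1)→ 4
4 —HB4→ 4 —bump→ 5 = 5 —(−1)→ 4
4 —HB5→ 4 —bump→ 4 = 4 —(−1)→ 3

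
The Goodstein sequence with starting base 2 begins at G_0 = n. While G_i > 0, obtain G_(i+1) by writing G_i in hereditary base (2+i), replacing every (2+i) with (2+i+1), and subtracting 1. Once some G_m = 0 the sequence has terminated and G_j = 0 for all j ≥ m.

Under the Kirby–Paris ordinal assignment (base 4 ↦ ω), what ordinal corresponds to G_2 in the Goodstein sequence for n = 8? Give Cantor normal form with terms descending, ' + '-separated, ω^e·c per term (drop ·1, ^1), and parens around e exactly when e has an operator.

ω^ω·2 + ω^2·2 + ω·2 + 1

step 0: 8 = 2^(2 + 1); sub 3 for 2: 3^(3 + 1); = 81; G_1 = 81−1 = 80
step 1: 80 = 2·3^3 + 2·3^2 + 2·3 + 2; sub 4 for 3: 2·4^4 + 2·4^2 + 2·4 + 2; = 554; G_2 = 554−1 = 553
step 2: 553 = 2·4^4 + 2·4^2 + 2·4 + 1; sub 5 for 4: 2·5^5 + 2·5^2 + 2·5 + 1; = 6311; G_3 = 6311−1 = 6310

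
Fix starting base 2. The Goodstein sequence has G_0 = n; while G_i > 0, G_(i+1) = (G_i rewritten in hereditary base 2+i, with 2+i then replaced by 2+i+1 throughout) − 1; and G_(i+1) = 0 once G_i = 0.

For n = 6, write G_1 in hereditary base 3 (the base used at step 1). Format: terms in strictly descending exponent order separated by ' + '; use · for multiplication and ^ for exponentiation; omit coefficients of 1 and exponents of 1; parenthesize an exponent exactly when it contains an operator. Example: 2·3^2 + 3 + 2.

3^3 + 2

step 0: 6 = 2^2 + 2; sub 3 for 2: 3^3 + 3; = 30; G_1 = 30−1 = 29
step 1: 29 = 3^3 + 2; sub 4 for 3: 4^4 + 2; = 258; G_2 = 258−1 = 257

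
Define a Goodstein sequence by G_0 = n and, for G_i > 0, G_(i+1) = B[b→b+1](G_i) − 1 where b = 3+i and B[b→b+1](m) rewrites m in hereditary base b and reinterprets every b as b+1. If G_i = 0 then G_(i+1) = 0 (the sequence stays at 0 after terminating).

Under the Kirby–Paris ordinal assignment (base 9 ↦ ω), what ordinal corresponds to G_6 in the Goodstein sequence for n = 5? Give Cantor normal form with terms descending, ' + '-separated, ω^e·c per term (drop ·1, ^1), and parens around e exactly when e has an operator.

G_0 = 5. HB_3(5) = 3 + 2. Bump = 6. G_1 = 5.
G_1 = 5. HB_4(5) = 4 + 1. Bump = 6. G_2 = 5.
G_2 = 5. HB_5(5) = 5. Bump = 6. G_3 = 5.
G_3 = 5. HB_6(5) = 5. Bump = 5. G_4 = 4.
G_4 = 4. HB_7(4) = 4. Bump = 4. G_5 = 3.
G_5 = 3. HB_8(3) = 3. Bump = 3. G_6 = 2.
G_6 = 2. HB_9(2) = 2. Bump = 2. G_7 = 1.

2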